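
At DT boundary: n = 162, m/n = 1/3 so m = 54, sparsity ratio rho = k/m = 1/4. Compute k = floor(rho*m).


m = 1/3*162 = 54.
rho = 1/4.
rho*m = 1/4*54 = 13.5.
k = floor(13.5) = 13.

13


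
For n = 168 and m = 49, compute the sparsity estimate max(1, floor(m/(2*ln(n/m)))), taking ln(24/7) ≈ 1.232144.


n/m = 168/49 = 24/7.
ln(n/m) ≈ 1.232144.
2*ln(n/m) ≈ 2.464288.
m/(2*ln(n/m)) ≈ 49/2.464288 ≈ 19.884.
floor = 19.
k_max = max(1, 19) = 19.

19


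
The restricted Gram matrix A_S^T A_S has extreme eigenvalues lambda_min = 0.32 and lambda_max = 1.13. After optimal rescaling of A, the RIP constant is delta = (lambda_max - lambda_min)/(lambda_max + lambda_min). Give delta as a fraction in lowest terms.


lambda_max - lambda_min = 1.13 - 0.32 = 0.81.
lambda_max + lambda_min = 1.13 + 0.32 = 1.45.
delta = 0.81/1.45 = 81/145.

81/145


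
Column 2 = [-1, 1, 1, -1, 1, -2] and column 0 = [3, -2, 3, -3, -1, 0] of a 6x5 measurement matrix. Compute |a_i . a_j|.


Inner product: -1*3 + 1*-2 + 1*3 + -1*-3 + 1*-1 + -2*0
Products: [-3, -2, 3, 3, -1, 0]
Sum = 0.
|dot| = 0.

0


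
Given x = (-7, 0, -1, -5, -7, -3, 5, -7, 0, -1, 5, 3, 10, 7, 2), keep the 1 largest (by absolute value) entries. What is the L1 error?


Sorted |x_i| descending: [10, 7, 7, 7, 7, 5, 5, 5, 3, 3, 2, 1, 1, 0, 0]
Keep top 1: [10]
Tail entries: [7, 7, 7, 7, 5, 5, 5, 3, 3, 2, 1, 1, 0, 0]
L1 error = sum of tail = 53.

53


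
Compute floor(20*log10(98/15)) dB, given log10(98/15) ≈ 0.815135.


||x||/||e|| = 98/15.
log10(98/15) ≈ 0.815135.
20*log10(||x||/||e||) ≈ 20*0.815135 = 16.3027.
floor(16.3027) = 16.

16


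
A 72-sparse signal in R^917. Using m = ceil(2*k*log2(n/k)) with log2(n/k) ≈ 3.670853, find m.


log2(n/k) = log2(917/72) ≈ 3.670853.
2*k*log2(n/k) ≈ 2*72*3.670853 = 528.602832.
m = ceil(528.602832) = 529.

529


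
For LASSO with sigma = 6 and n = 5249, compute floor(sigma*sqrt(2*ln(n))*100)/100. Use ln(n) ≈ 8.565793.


ln(5249) ≈ 8.565793.
2*ln(n) ≈ 17.131586.
sqrt(2*ln(n)) ≈ sqrt(17.131586) ≈ 4.139032.
lambda ≈ 6*4.139032 = 24.834192.
floor(lambda*100)/100 = 24.83.

24.83


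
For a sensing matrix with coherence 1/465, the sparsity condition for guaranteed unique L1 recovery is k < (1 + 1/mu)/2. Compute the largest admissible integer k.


1/mu = 465.
1 + 1/mu = 466.
(1 + 1/mu)/2 = 233 is an integer and the inequality is strict, so k_max = 233 - 1 = 232.

232


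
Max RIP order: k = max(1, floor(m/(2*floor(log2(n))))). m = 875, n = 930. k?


floor(log2(930)) = 9.
2*9 = 18.
m/(2*floor(log2(n))) = 875/18 ≈ 48.6111.
floor = 48.
k = max(1, 48) = 48.

48


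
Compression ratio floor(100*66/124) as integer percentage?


100*m/n = 100*66/124 ≈ 53.2258.
floor = 53.

53


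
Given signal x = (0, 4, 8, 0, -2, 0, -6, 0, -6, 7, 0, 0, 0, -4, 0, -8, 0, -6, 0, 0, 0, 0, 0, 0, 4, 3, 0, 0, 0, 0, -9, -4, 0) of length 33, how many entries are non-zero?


Non-zero positions: [1, 2, 4, 6, 8, 9, 13, 15, 17, 24, 25, 30, 31].
Sparsity = 13.

13


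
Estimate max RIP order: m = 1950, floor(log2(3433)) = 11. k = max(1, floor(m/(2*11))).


floor(log2(3433)) = 11.
2*11 = 22.
m/(2*floor(log2(n))) = 1950/22 ≈ 88.6364.
floor = 88.
k = max(1, 88) = 88.

88


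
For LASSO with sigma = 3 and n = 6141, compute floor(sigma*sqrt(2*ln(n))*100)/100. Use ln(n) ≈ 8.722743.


ln(6141) ≈ 8.722743.
2*ln(n) ≈ 17.445486.
sqrt(2*ln(n)) ≈ sqrt(17.445486) ≈ 4.176779.
lambda ≈ 3*4.176779 = 12.530337.
floor(lambda*100)/100 = 12.53.

12.53


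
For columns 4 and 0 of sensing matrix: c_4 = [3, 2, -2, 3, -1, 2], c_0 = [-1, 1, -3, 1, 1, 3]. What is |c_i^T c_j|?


Inner product: 3*-1 + 2*1 + -2*-3 + 3*1 + -1*1 + 2*3
Products: [-3, 2, 6, 3, -1, 6]
Sum = 13.
|dot| = 13.

13


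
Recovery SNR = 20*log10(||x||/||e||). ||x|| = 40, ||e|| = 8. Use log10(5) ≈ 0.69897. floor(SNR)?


||x||/||e|| = 40/8 = 5.
log10(5) ≈ 0.69897.
20*log10(||x||/||e||) ≈ 20*0.69897 = 13.9794.
floor(13.9794) = 13.

13


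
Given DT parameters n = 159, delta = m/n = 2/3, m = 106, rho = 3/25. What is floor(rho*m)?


m = 2/3*159 = 106.
rho = 3/25.
rho*m = 3/25*106 = 12.72.
k = floor(12.72) = 12.

12


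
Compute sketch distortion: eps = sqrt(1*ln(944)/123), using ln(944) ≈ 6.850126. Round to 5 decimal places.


ln(944) ≈ 6.850126.
1*ln(N)/m ≈ 1*6.850126/123 ≈ 0.05569208.
eps = sqrt(0.05569208) ≈ 0.2359917 ≈ 0.23599.

0.23599


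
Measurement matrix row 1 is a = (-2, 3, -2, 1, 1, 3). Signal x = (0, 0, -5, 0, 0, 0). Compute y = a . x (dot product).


Non-zero terms: ['-2*-5']
Products: [10]
y = sum = 10.

10


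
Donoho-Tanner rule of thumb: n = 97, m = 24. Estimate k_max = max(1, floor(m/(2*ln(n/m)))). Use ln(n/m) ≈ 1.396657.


n/m = 97/24.
ln(n/m) ≈ 1.396657.
2*ln(n/m) ≈ 2.793314.
m/(2*ln(n/m)) ≈ 24/2.793314 ≈ 8.5919.
floor = 8.
k_max = max(1, 8) = 8.

8


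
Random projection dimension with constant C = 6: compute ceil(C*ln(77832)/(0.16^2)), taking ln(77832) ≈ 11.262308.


ln(77832) ≈ 11.262308.
eps^2 = 0.16^2 = 0.0256.
C*ln(N)/eps^2 ≈ 6*11.262308/0.0256 ≈ 2639.6034.
m = ceil(2639.6034) = 2640.

2640


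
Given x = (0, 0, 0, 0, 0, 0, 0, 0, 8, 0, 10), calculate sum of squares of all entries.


Non-zero entries: [(8, 8), (10, 10)]
Squares: [64, 100]
||x||_2^2 = sum = 164.

164


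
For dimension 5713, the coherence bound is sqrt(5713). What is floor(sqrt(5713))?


75^2 = 5625 <= 5713 < 5776 = 76^2, so 75 <= sqrt(5713) < 76.
floor(sqrt(5713)) = 75.

75


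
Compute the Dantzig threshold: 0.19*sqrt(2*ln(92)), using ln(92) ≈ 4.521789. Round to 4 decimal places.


ln(92) ≈ 4.521789.
2*ln(n) ≈ 9.043578.
sqrt(2*ln(n)) ≈ sqrt(9.043578) ≈ 3.007254.
threshold ≈ 0.19*3.007254 = 0.57137826 ≈ 0.5714.

0.5714


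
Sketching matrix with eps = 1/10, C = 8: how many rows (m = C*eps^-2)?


1/eps = 10.
(1/eps)^2 = 100.
m = 8*100 = 800.

800


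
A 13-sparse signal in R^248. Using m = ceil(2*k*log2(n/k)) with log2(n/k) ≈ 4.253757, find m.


log2(n/k) = log2(248/13) ≈ 4.253757.
2*k*log2(n/k) ≈ 2*13*4.253757 = 110.597682.
m = ceil(110.597682) = 111.

111


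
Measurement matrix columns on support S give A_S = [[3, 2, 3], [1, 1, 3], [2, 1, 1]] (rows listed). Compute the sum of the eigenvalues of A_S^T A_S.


Sum of eigenvalues of A_S^T A_S = trace(A_S^T A_S) = sum of squared column norms of A_S.
A_S^T A_S diagonal: [14, 6, 19].
trace = 14 + 6 + 19 = 39.

39


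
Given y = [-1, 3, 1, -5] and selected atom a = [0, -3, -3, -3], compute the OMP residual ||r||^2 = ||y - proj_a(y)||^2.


a^T a = 27.
a^T y = 3.
coeff = 3/27 = 1/9.
||r||^2 = 107/3.

107/3


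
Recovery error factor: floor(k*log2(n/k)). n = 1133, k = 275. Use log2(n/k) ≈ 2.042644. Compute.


log2(n/k) = log2(1133/275) ≈ 2.042644.
k*log2(n/k) ≈ 275*2.042644 = 561.7271.
floor(561.7271) = 561.

561


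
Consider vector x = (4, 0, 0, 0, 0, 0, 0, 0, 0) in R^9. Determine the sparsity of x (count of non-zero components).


Non-zero positions: [0].
Sparsity = 1.

1


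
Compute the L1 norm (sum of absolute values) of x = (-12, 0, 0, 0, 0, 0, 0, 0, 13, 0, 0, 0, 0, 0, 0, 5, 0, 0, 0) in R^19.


Non-zero entries: [(0, -12), (8, 13), (15, 5)]
Absolute values: [12, 13, 5]
||x||_1 = sum = 30.

30


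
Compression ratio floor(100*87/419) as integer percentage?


100*m/n = 100*87/419 ≈ 20.7637.
floor = 20.

20


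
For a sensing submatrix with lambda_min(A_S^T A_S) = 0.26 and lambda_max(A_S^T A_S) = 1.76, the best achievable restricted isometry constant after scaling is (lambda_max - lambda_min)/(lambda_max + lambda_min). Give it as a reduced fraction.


lambda_max - lambda_min = 1.76 - 0.26 = 1.50.
lambda_max + lambda_min = 1.76 + 0.26 = 2.02.
delta = 1.50/2.02 = 150/202 = 75/101.

75/101


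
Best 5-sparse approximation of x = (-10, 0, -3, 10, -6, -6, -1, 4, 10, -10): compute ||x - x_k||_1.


Sorted |x_i| descending: [10, 10, 10, 10, 6, 6, 4, 3, 1, 0]
Keep top 5: [10, 10, 10, 10, 6]
Tail entries: [6, 4, 3, 1, 0]
L1 error = sum of tail = 14.

14


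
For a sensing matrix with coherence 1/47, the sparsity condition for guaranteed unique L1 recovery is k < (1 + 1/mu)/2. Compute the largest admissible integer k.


1/mu = 47.
1 + 1/mu = 48.
(1 + 1/mu)/2 = 24 is an integer and the inequality is strict, so k_max = 24 - 1 = 23.

23


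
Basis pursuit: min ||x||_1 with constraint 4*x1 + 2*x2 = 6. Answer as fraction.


Axis intercepts:
  x1 = 3/2, x2 = 0: L1 = 3/2
  x1 = 0, x2 = 3: L1 = 3
x* = (3/2, 0)
||x*||_1 = 3/2.

3/2


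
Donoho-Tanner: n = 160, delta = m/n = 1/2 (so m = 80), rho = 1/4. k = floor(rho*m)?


m = 1/2*160 = 80.
rho = 1/4.
rho*m = 1/4*80 = 20.
k = floor(20) = 20.

20


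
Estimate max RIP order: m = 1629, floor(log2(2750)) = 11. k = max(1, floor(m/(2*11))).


floor(log2(2750)) = 11.
2*11 = 22.
m/(2*floor(log2(n))) = 1629/22 ≈ 74.0455.
floor = 74.
k = max(1, 74) = 74.

74


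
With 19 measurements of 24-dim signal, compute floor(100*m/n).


100*m/n = 100*19/24 ≈ 79.1667.
floor = 79.

79


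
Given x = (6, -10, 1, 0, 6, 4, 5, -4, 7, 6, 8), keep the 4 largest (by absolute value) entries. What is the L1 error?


Sorted |x_i| descending: [10, 8, 7, 6, 6, 6, 5, 4, 4, 1, 0]
Keep top 4: [10, 8, 7, 6]
Tail entries: [6, 6, 5, 4, 4, 1, 0]
L1 error = sum of tail = 26.

26


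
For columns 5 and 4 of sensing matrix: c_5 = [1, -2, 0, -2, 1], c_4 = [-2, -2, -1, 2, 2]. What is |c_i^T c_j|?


Inner product: 1*-2 + -2*-2 + 0*-1 + -2*2 + 1*2
Products: [-2, 4, 0, -4, 2]
Sum = 0.
|dot| = 0.

0


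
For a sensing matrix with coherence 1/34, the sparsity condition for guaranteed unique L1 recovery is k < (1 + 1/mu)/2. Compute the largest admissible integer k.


1/mu = 34.
1 + 1/mu = 35.
(1 + 1/mu)/2 = 17.5 is not an integer, so k_max = floor(17.5) = 17.

17


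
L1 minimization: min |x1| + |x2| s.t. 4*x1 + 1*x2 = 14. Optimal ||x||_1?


Axis intercepts:
  x1 = 7/2, x2 = 0: L1 = 7/2
  x1 = 0, x2 = 14: L1 = 14
x* = (7/2, 0)
||x*||_1 = 7/2.

7/2


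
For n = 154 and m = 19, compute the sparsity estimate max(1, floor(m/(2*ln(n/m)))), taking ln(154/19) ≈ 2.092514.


n/m = 154/19.
ln(n/m) ≈ 2.092514.
2*ln(n/m) ≈ 4.185028.
m/(2*ln(n/m)) ≈ 19/4.185028 ≈ 4.54.
floor = 4.
k_max = max(1, 4) = 4.

4


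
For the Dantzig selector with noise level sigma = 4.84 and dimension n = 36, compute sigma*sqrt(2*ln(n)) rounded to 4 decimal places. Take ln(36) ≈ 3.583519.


ln(36) ≈ 3.583519.
2*ln(n) ≈ 7.167038.
sqrt(2*ln(n)) ≈ sqrt(7.167038) ≈ 2.677132.
threshold ≈ 4.84*2.677132 = 12.95731888 ≈ 12.9573.

12.9573


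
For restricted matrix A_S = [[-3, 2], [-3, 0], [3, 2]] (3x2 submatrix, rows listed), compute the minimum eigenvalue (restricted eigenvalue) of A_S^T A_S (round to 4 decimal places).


A_S^T A_S = [[27, 0], [0, 8]].
trace = 35.
det = 216.
disc = trace^2 - 4*det = 1225 - 4*216 = 361.
sqrt(361) = 19.
lam_min = (35 - 19)/2 = 8 = 8.0000.

8.0000


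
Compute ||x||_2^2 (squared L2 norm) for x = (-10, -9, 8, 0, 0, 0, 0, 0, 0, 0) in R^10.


Non-zero entries: [(0, -10), (1, -9), (2, 8)]
Squares: [100, 81, 64]
||x||_2^2 = sum = 245.

245


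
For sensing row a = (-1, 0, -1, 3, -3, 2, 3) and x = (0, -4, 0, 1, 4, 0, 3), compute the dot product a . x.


Non-zero terms: ['0*-4', '3*1', '-3*4', '3*3']
Products: [0, 3, -12, 9]
y = sum = 0.

0


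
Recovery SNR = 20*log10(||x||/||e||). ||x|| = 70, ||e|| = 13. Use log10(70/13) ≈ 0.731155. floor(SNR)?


||x||/||e|| = 70/13.
log10(70/13) ≈ 0.731155.
20*log10(||x||/||e||) ≈ 20*0.731155 = 14.6231.
floor(14.6231) = 14.

14


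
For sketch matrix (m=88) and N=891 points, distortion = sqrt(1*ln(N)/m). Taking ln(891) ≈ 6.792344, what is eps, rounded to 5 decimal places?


ln(891) ≈ 6.792344.
1*ln(N)/m ≈ 1*6.792344/88 ≈ 0.07718573.
eps = sqrt(0.07718573) ≈ 0.2778232 ≈ 0.27782.

0.27782


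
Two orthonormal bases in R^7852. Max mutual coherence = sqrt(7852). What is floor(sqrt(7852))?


88^2 = 7744 <= 7852 < 7921 = 89^2, so 88 <= sqrt(7852) < 89.
floor(sqrt(7852)) = 88.

88


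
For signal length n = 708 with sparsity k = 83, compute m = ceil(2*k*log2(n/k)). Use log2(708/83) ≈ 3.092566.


log2(n/k) = log2(708/83) ≈ 3.092566.
2*k*log2(n/k) ≈ 2*83*3.092566 = 513.365956.
m = ceil(513.365956) = 514.

514


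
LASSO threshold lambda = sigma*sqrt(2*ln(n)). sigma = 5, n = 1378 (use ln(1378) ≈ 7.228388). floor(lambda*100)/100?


ln(1378) ≈ 7.228388.
2*ln(n) ≈ 14.456776.
sqrt(2*ln(n)) ≈ sqrt(14.456776) ≈ 3.802207.
lambda ≈ 5*3.802207 = 19.011035.
floor(lambda*100)/100 = 19.01.

19.01


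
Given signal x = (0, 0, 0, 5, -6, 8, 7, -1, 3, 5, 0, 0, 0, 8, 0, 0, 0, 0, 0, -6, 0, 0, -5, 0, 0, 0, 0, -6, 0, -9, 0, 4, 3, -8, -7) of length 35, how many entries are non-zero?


Non-zero positions: [3, 4, 5, 6, 7, 8, 9, 13, 19, 22, 27, 29, 31, 32, 33, 34].
Sparsity = 16.

16


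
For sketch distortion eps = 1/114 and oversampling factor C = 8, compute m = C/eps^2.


1/eps = 114.
(1/eps)^2 = 12996.
m = 8*12996 = 103968.

103968


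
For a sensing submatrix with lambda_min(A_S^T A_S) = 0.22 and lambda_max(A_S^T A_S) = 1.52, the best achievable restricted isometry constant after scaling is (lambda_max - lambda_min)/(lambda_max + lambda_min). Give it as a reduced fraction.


lambda_max - lambda_min = 1.52 - 0.22 = 1.30.
lambda_max + lambda_min = 1.52 + 0.22 = 1.74.
delta = 1.30/1.74 = 130/174 = 65/87.

65/87


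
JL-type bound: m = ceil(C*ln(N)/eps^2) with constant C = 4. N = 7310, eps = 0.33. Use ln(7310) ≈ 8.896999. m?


ln(7310) ≈ 8.896999.
eps^2 = 0.33^2 = 0.1089.
C*ln(N)/eps^2 ≈ 4*8.896999/0.1089 ≈ 326.7952.
m = ceil(326.7952) = 327.

327


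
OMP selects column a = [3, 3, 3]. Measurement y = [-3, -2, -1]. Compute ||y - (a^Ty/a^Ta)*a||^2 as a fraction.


a^T a = 27.
a^T y = -18.
coeff = -18/27 = -2/3.
||r||^2 = 2.

2


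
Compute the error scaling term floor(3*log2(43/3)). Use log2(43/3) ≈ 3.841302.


log2(n/k) = log2(43/3) ≈ 3.841302.
k*log2(n/k) ≈ 3*3.841302 = 11.523906.
floor(11.523906) = 11.

11


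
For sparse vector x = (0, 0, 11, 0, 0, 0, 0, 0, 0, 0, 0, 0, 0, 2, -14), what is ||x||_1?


Non-zero entries: [(2, 11), (13, 2), (14, -14)]
Absolute values: [11, 2, 14]
||x||_1 = sum = 27.

27


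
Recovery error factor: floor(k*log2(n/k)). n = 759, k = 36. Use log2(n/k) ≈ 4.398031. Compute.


log2(n/k) = log2(759/36) ≈ 4.398031.
k*log2(n/k) ≈ 36*4.398031 = 158.329116.
floor(158.329116) = 158.

158


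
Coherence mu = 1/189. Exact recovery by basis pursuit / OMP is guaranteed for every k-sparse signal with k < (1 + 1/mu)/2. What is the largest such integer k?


1/mu = 189.
1 + 1/mu = 190.
(1 + 1/mu)/2 = 95 is an integer and the inequality is strict, so k_max = 95 - 1 = 94.

94


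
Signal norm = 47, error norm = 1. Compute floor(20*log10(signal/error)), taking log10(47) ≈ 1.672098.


||x||/||e|| = 47/1 = 47.
log10(47) ≈ 1.672098.
20*log10(||x||/||e||) ≈ 20*1.672098 = 33.44196.
floor(33.44196) = 33.

33


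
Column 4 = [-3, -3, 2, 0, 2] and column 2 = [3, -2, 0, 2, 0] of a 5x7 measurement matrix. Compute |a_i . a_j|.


Inner product: -3*3 + -3*-2 + 2*0 + 0*2 + 2*0
Products: [-9, 6, 0, 0, 0]
Sum = -3.
|dot| = 3.

3


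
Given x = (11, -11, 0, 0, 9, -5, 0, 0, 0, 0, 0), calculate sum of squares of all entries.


Non-zero entries: [(0, 11), (1, -11), (4, 9), (5, -5)]
Squares: [121, 121, 81, 25]
||x||_2^2 = sum = 348.

348


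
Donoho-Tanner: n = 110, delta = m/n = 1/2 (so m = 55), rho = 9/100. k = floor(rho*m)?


m = 1/2*110 = 55.
rho = 9/100.
rho*m = 9/100*55 = 4.95.
k = floor(4.95) = 4.

4


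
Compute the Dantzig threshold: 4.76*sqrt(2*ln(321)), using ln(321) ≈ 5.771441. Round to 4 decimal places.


ln(321) ≈ 5.771441.
2*ln(n) ≈ 11.542882.
sqrt(2*ln(n)) ≈ sqrt(11.542882) ≈ 3.397482.
threshold ≈ 4.76*3.397482 = 16.17201432 ≈ 16.1720.

16.1720


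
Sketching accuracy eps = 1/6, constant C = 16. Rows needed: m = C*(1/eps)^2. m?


1/eps = 6.
(1/eps)^2 = 36.
m = 16*36 = 576.

576


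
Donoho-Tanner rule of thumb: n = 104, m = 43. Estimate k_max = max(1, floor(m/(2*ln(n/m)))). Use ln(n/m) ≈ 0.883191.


n/m = 104/43.
ln(n/m) ≈ 0.883191.
2*ln(n/m) ≈ 1.766382.
m/(2*ln(n/m)) ≈ 43/1.766382 ≈ 24.3435.
floor = 24.
k_max = max(1, 24) = 24.

24


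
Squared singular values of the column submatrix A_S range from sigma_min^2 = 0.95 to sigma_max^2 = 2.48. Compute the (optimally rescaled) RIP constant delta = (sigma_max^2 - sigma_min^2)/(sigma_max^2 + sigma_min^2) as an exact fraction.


lambda_max - lambda_min = 2.48 - 0.95 = 1.53.
lambda_max + lambda_min = 2.48 + 0.95 = 3.43.
delta = 1.53/3.43 = 153/343.

153/343


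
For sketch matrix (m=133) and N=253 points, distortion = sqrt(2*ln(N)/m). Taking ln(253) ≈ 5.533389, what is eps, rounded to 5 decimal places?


ln(253) ≈ 5.533389.
2*ln(N)/m ≈ 2*5.533389/133 ≈ 0.08320886.
eps = sqrt(0.08320886) ≈ 0.2884595 ≈ 0.28846.

0.28846


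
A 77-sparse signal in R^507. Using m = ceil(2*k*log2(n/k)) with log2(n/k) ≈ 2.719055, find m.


log2(n/k) = log2(507/77) ≈ 2.719055.
2*k*log2(n/k) ≈ 2*77*2.719055 = 418.73447.
m = ceil(418.73447) = 419.

419


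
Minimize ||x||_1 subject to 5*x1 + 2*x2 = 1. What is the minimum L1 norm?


Axis intercepts:
  x1 = 1/5, x2 = 0: L1 = 1/5
  x1 = 0, x2 = 1/2: L1 = 1/2
x* = (1/5, 0)
||x*||_1 = 1/5.

1/5


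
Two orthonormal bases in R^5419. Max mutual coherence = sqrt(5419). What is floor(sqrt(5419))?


73^2 = 5329 <= 5419 < 5476 = 74^2, so 73 <= sqrt(5419) < 74.
floor(sqrt(5419)) = 73.

73


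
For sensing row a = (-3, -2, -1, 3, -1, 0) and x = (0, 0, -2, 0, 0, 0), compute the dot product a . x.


Non-zero terms: ['-1*-2']
Products: [2]
y = sum = 2.

2


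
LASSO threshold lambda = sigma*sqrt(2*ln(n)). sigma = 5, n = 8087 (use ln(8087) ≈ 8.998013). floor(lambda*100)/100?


ln(8087) ≈ 8.998013.
2*ln(n) ≈ 17.996026.
sqrt(2*ln(n)) ≈ sqrt(17.996026) ≈ 4.242172.
lambda ≈ 5*4.242172 = 21.21086.
floor(lambda*100)/100 = 21.21.

21.21


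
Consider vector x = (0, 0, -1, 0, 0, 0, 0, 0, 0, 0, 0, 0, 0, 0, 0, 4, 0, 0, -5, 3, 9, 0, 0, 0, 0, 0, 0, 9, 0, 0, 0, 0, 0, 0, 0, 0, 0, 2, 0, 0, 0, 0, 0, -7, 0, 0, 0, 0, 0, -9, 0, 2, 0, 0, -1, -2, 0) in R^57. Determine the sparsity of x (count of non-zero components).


Non-zero positions: [2, 15, 18, 19, 20, 27, 37, 43, 49, 51, 54, 55].
Sparsity = 12.

12


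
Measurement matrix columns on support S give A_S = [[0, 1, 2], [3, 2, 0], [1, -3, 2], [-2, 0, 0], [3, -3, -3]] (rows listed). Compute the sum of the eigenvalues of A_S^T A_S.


Sum of eigenvalues of A_S^T A_S = trace(A_S^T A_S) = sum of squared column norms of A_S.
A_S^T A_S diagonal: [23, 23, 17].
trace = 23 + 23 + 17 = 63.

63


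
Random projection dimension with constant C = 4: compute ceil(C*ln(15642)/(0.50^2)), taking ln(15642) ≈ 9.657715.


ln(15642) ≈ 9.657715.
eps^2 = 0.50^2 = 0.25.
C*ln(N)/eps^2 ≈ 4*9.657715/0.25 ≈ 154.5234.
m = ceil(154.5234) = 155.

155


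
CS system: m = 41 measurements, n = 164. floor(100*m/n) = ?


100*m/n = 100*41/164 ≈ 25.0.
floor = 25.

25


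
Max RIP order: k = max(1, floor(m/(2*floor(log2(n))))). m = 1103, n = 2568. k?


floor(log2(2568)) = 11.
2*11 = 22.
m/(2*floor(log2(n))) = 1103/22 ≈ 50.1364.
floor = 50.
k = max(1, 50) = 50.

50


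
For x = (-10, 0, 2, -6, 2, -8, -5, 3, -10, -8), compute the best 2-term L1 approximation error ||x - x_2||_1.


Sorted |x_i| descending: [10, 10, 8, 8, 6, 5, 3, 2, 2, 0]
Keep top 2: [10, 10]
Tail entries: [8, 8, 6, 5, 3, 2, 2, 0]
L1 error = sum of tail = 34.

34


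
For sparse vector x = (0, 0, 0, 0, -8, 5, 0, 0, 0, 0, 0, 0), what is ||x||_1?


Non-zero entries: [(4, -8), (5, 5)]
Absolute values: [8, 5]
||x||_1 = sum = 13.

13


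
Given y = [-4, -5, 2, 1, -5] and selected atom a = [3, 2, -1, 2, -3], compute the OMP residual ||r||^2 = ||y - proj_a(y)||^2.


a^T a = 27.
a^T y = -7.
coeff = -7/27 = -7/27.
||r||^2 = 1868/27.

1868/27


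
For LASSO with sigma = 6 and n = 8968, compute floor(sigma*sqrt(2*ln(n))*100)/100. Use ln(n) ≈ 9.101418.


ln(8968) ≈ 9.101418.
2*ln(n) ≈ 18.202836.
sqrt(2*ln(n)) ≈ sqrt(18.202836) ≈ 4.266478.
lambda ≈ 6*4.266478 = 25.598868.
floor(lambda*100)/100 = 25.59.

25.59


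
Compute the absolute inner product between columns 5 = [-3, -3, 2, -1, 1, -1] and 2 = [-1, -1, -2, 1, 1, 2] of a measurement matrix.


Inner product: -3*-1 + -3*-1 + 2*-2 + -1*1 + 1*1 + -1*2
Products: [3, 3, -4, -1, 1, -2]
Sum = 0.
|dot| = 0.

0


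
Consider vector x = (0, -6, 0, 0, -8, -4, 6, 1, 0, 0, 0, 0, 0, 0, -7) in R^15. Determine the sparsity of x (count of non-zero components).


Non-zero positions: [1, 4, 5, 6, 7, 14].
Sparsity = 6.

6


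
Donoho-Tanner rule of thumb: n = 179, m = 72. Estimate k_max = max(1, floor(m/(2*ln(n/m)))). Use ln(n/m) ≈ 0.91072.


n/m = 179/72.
ln(n/m) ≈ 0.91072.
2*ln(n/m) ≈ 1.82144.
m/(2*ln(n/m)) ≈ 72/1.82144 ≈ 39.5292.
floor = 39.
k_max = max(1, 39) = 39.

39


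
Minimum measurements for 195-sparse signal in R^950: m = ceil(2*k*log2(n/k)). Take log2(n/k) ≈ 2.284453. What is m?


log2(n/k) = log2(950/195) ≈ 2.284453.
2*k*log2(n/k) ≈ 2*195*2.284453 = 890.93667.
m = ceil(890.93667) = 891.

891


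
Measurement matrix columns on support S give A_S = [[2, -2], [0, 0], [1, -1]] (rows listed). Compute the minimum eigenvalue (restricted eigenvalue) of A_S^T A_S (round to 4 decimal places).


A_S^T A_S = [[5, -5], [-5, 5]].
trace = 10.
det = 0.
disc = trace^2 - 4*det = 100 - 4*0 = 100.
sqrt(100) = 10.
lam_min = (10 - 10)/2 = 0 = 0.0000.

0.0000


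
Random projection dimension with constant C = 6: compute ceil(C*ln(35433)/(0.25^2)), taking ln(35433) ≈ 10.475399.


ln(35433) ≈ 10.475399.
eps^2 = 0.25^2 = 0.0625.
C*ln(N)/eps^2 ≈ 6*10.475399/0.0625 ≈ 1005.6383.
m = ceil(1005.6383) = 1006.

1006


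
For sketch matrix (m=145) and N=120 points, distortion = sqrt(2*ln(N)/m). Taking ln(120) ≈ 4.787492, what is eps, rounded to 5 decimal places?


ln(120) ≈ 4.787492.
2*ln(N)/m ≈ 2*4.787492/145 ≈ 0.06603437.
eps = sqrt(0.06603437) ≈ 0.2569715 ≈ 0.25697.

0.25697


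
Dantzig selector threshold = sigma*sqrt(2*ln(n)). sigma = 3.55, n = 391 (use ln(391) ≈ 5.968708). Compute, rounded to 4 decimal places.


ln(391) ≈ 5.968708.
2*ln(n) ≈ 11.937416.
sqrt(2*ln(n)) ≈ sqrt(11.937416) ≈ 3.455057.
threshold ≈ 3.55*3.455057 = 12.26545235 ≈ 12.2655.

12.2655


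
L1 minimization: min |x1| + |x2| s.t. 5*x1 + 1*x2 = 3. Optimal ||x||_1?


Axis intercepts:
  x1 = 3/5, x2 = 0: L1 = 3/5
  x1 = 0, x2 = 3: L1 = 3
x* = (3/5, 0)
||x*||_1 = 3/5.

3/5


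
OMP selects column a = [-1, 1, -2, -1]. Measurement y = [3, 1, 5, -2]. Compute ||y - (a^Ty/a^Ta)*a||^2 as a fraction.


a^T a = 7.
a^T y = -10.
coeff = -10/7 = -10/7.
||r||^2 = 173/7.

173/7


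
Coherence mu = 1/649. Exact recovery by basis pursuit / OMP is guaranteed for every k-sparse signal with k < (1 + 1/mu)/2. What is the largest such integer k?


1/mu = 649.
1 + 1/mu = 650.
(1 + 1/mu)/2 = 325 is an integer and the inequality is strict, so k_max = 325 - 1 = 324.

324


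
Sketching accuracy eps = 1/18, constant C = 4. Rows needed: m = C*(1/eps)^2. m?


1/eps = 18.
(1/eps)^2 = 324.
m = 4*324 = 1296.

1296


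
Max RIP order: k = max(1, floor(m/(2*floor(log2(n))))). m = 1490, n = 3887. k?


floor(log2(3887)) = 11.
2*11 = 22.
m/(2*floor(log2(n))) = 1490/22 ≈ 67.7273.
floor = 67.
k = max(1, 67) = 67.

67


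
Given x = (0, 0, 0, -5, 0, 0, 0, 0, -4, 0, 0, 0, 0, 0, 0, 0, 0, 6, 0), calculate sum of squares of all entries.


Non-zero entries: [(3, -5), (8, -4), (17, 6)]
Squares: [25, 16, 36]
||x||_2^2 = sum = 77.

77


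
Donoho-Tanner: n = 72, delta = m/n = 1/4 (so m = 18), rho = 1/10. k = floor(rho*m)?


m = 1/4*72 = 18.
rho = 1/10.
rho*m = 1/10*18 = 1.8.
k = floor(1.8) = 1.

1


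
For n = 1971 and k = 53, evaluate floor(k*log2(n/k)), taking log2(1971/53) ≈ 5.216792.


log2(n/k) = log2(1971/53) ≈ 5.216792.
k*log2(n/k) ≈ 53*5.216792 = 276.489976.
floor(276.489976) = 276.

276


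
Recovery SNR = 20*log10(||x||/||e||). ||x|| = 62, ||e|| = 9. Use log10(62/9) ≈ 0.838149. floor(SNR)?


||x||/||e|| = 62/9.
log10(62/9) ≈ 0.838149.
20*log10(||x||/||e||) ≈ 20*0.838149 = 16.76298.
floor(16.76298) = 16.

16


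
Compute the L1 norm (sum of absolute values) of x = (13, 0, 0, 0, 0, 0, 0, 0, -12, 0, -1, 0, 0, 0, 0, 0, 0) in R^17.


Non-zero entries: [(0, 13), (8, -12), (10, -1)]
Absolute values: [13, 12, 1]
||x||_1 = sum = 26.

26


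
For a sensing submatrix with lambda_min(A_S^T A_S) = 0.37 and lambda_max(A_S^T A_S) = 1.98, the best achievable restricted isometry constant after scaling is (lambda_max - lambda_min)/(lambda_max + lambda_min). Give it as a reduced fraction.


lambda_max - lambda_min = 1.98 - 0.37 = 1.61.
lambda_max + lambda_min = 1.98 + 0.37 = 2.35.
delta = 1.61/2.35 = 161/235.

161/235


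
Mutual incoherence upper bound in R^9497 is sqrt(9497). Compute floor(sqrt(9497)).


97^2 = 9409 <= 9497 < 9604 = 98^2, so 97 <= sqrt(9497) < 98.
floor(sqrt(9497)) = 97.

97


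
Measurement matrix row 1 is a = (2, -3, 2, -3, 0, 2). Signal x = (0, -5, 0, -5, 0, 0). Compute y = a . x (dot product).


Non-zero terms: ['-3*-5', '-3*-5']
Products: [15, 15]
y = sum = 30.

30


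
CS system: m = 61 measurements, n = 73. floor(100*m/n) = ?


100*m/n = 100*61/73 ≈ 83.5616.
floor = 83.

83


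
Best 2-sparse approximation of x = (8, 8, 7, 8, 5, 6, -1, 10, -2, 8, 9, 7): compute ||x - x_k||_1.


Sorted |x_i| descending: [10, 9, 8, 8, 8, 8, 7, 7, 6, 5, 2, 1]
Keep top 2: [10, 9]
Tail entries: [8, 8, 8, 8, 7, 7, 6, 5, 2, 1]
L1 error = sum of tail = 60.

60


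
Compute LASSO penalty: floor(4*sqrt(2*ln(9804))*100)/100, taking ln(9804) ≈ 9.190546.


ln(9804) ≈ 9.190546.
2*ln(n) ≈ 18.381092.
sqrt(2*ln(n)) ≈ sqrt(18.381092) ≈ 4.287318.
lambda ≈ 4*4.287318 = 17.149272.
floor(lambda*100)/100 = 17.14.

17.14


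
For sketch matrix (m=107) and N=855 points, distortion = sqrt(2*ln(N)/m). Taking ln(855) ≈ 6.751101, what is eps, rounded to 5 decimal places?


ln(855) ≈ 6.751101.
2*ln(N)/m ≈ 2*6.751101/107 ≈ 0.1261888.
eps = sqrt(0.1261888) ≈ 0.3552306 ≈ 0.35523.

0.35523


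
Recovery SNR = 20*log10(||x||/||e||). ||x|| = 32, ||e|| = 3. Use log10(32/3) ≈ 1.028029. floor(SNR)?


||x||/||e|| = 32/3.
log10(32/3) ≈ 1.028029.
20*log10(||x||/||e||) ≈ 20*1.028029 = 20.56058.
floor(20.56058) = 20.

20


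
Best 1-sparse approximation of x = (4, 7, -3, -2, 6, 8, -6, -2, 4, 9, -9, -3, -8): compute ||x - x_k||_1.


Sorted |x_i| descending: [9, 9, 8, 8, 7, 6, 6, 4, 4, 3, 3, 2, 2]
Keep top 1: [9]
Tail entries: [9, 8, 8, 7, 6, 6, 4, 4, 3, 3, 2, 2]
L1 error = sum of tail = 62.

62


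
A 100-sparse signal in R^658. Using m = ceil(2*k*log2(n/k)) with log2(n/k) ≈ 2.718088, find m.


log2(n/k) = log2(658/100) ≈ 2.718088.
2*k*log2(n/k) ≈ 2*100*2.718088 = 543.6176.
m = ceil(543.6176) = 544.

544


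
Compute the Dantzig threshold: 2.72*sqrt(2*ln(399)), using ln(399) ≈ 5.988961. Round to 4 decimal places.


ln(399) ≈ 5.988961.
2*ln(n) ≈ 11.977922.
sqrt(2*ln(n)) ≈ sqrt(11.977922) ≈ 3.460913.
threshold ≈ 2.72*3.460913 = 9.41368336 ≈ 9.4137.

9.4137


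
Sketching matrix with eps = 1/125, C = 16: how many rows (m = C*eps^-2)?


1/eps = 125.
(1/eps)^2 = 15625.
m = 16*15625 = 250000.

250000


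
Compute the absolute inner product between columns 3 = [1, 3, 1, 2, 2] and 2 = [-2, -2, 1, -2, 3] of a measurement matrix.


Inner product: 1*-2 + 3*-2 + 1*1 + 2*-2 + 2*3
Products: [-2, -6, 1, -4, 6]
Sum = -5.
|dot| = 5.

5


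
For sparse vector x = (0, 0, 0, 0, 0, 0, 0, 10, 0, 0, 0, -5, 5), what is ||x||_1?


Non-zero entries: [(7, 10), (11, -5), (12, 5)]
Absolute values: [10, 5, 5]
||x||_1 = sum = 20.

20


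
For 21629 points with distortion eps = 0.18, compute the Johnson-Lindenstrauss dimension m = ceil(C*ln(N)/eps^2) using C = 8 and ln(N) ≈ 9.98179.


ln(21629) ≈ 9.98179.
eps^2 = 0.18^2 = 0.0324.
C*ln(N)/eps^2 ≈ 8*9.98179/0.0324 ≈ 2464.6395.
m = ceil(2464.6395) = 2465.

2465


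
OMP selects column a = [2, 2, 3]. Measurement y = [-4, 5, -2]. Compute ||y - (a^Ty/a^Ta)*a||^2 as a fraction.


a^T a = 17.
a^T y = -4.
coeff = -4/17 = -4/17.
||r||^2 = 749/17.

749/17


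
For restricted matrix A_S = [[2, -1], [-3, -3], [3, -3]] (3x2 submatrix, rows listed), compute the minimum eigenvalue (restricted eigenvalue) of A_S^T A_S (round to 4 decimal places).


A_S^T A_S = [[22, -2], [-2, 19]].
trace = 41.
det = 414.
disc = trace^2 - 4*det = 1681 - 4*414 = 25.
sqrt(25) = 5.
lam_min = (41 - 5)/2 = 18 = 18.0000.

18.0000


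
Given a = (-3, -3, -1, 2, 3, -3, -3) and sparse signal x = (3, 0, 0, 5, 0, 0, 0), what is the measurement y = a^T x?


Non-zero terms: ['-3*3', '2*5']
Products: [-9, 10]
y = sum = 1.

1


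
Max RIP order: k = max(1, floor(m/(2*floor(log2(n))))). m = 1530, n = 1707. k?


floor(log2(1707)) = 10.
2*10 = 20.
m/(2*floor(log2(n))) = 1530/20 ≈ 76.5.
floor = 76.
k = max(1, 76) = 76.

76


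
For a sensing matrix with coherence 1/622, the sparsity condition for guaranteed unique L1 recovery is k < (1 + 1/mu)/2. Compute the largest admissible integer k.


1/mu = 622.
1 + 1/mu = 623.
(1 + 1/mu)/2 = 311.5 is not an integer, so k_max = floor(311.5) = 311.

311


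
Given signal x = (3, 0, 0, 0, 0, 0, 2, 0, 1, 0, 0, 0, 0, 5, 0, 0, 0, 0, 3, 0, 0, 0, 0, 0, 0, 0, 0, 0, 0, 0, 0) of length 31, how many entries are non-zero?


Non-zero positions: [0, 6, 8, 13, 18].
Sparsity = 5.

5


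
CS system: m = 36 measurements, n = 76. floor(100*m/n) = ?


100*m/n = 100*36/76 ≈ 47.3684.
floor = 47.

47


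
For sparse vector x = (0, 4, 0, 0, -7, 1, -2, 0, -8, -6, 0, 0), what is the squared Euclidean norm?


Non-zero entries: [(1, 4), (4, -7), (5, 1), (6, -2), (8, -8), (9, -6)]
Squares: [16, 49, 1, 4, 64, 36]
||x||_2^2 = sum = 170.

170


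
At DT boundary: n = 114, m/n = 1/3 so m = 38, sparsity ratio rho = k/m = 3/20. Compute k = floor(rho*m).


m = 1/3*114 = 38.
rho = 3/20.
rho*m = 3/20*38 = 5.7.
k = floor(5.7) = 5.

5


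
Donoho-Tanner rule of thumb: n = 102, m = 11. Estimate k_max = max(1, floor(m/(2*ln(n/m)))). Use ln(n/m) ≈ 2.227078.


n/m = 102/11.
ln(n/m) ≈ 2.227078.
2*ln(n/m) ≈ 4.454156.
m/(2*ln(n/m)) ≈ 11/4.454156 ≈ 2.4696.
floor = 2.
k_max = max(1, 2) = 2.

2


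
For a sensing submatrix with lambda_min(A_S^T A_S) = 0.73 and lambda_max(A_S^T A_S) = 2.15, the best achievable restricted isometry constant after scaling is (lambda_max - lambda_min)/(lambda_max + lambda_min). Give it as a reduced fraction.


lambda_max - lambda_min = 2.15 - 0.73 = 1.42.
lambda_max + lambda_min = 2.15 + 0.73 = 2.88.
delta = 1.42/2.88 = 142/288 = 71/144.

71/144


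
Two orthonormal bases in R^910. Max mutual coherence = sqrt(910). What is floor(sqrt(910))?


30^2 = 900 <= 910 < 961 = 31^2, so 30 <= sqrt(910) < 31.
floor(sqrt(910)) = 30.

30


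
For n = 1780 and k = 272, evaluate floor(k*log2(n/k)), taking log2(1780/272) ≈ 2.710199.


log2(n/k) = log2(1780/272) ≈ 2.710199.
k*log2(n/k) ≈ 272*2.710199 = 737.174128.
floor(737.174128) = 737.

737


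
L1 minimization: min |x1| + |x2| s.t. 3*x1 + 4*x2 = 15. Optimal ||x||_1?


Axis intercepts:
  x1 = 5, x2 = 0: L1 = 5
  x1 = 0, x2 = 15/4: L1 = 15/4
x* = (0, 15/4)
||x*||_1 = 15/4.

15/4


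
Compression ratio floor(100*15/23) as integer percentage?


100*m/n = 100*15/23 ≈ 65.2174.
floor = 65.

65


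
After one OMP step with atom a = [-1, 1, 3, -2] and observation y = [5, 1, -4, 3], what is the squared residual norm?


a^T a = 15.
a^T y = -22.
coeff = -22/15 = -22/15.
||r||^2 = 281/15.

281/15


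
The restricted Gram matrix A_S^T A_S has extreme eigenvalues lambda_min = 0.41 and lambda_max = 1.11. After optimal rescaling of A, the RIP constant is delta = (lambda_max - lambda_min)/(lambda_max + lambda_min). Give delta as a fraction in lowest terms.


lambda_max - lambda_min = 1.11 - 0.41 = 0.70.
lambda_max + lambda_min = 1.11 + 0.41 = 1.52.
delta = 0.70/1.52 = 70/152 = 35/76.

35/76


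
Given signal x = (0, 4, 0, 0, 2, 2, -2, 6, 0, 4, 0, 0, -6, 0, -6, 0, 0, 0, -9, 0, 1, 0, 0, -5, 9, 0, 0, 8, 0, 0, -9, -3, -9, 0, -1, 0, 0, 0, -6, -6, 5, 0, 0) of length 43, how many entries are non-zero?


Non-zero positions: [1, 4, 5, 6, 7, 9, 12, 14, 18, 20, 23, 24, 27, 30, 31, 32, 34, 38, 39, 40].
Sparsity = 20.

20


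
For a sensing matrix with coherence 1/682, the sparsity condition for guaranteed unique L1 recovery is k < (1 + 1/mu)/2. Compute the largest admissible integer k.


1/mu = 682.
1 + 1/mu = 683.
(1 + 1/mu)/2 = 341.5 is not an integer, so k_max = floor(341.5) = 341.

341


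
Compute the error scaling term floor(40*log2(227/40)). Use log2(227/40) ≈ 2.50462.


log2(n/k) = log2(227/40) ≈ 2.50462.
k*log2(n/k) ≈ 40*2.50462 = 100.1848.
floor(100.1848) = 100.

100


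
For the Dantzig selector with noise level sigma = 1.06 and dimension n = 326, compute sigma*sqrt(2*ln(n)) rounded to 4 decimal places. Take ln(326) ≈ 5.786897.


ln(326) ≈ 5.786897.
2*ln(n) ≈ 11.573794.
sqrt(2*ln(n)) ≈ sqrt(11.573794) ≈ 3.402028.
threshold ≈ 1.06*3.402028 = 3.60614968 ≈ 3.6061.

3.6061


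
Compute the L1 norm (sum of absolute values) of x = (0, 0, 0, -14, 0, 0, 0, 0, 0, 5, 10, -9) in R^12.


Non-zero entries: [(3, -14), (9, 5), (10, 10), (11, -9)]
Absolute values: [14, 5, 10, 9]
||x||_1 = sum = 38.

38


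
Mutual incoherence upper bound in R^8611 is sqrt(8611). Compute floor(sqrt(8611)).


92^2 = 8464 <= 8611 < 8649 = 93^2, so 92 <= sqrt(8611) < 93.
floor(sqrt(8611)) = 92.

92


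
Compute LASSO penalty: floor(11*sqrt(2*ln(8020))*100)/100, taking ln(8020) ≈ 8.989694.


ln(8020) ≈ 8.989694.
2*ln(n) ≈ 17.979388.
sqrt(2*ln(n)) ≈ sqrt(17.979388) ≈ 4.240211.
lambda ≈ 11*4.240211 = 46.642321.
floor(lambda*100)/100 = 46.64.

46.64


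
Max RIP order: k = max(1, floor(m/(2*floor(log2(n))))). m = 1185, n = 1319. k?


floor(log2(1319)) = 10.
2*10 = 20.
m/(2*floor(log2(n))) = 1185/20 ≈ 59.25.
floor = 59.
k = max(1, 59) = 59.

59


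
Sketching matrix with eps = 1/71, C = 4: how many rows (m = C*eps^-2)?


1/eps = 71.
(1/eps)^2 = 5041.
m = 4*5041 = 20164.

20164


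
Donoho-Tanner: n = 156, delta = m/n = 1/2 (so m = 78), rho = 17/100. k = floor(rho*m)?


m = 1/2*156 = 78.
rho = 17/100.
rho*m = 17/100*78 = 13.26.
k = floor(13.26) = 13.

13


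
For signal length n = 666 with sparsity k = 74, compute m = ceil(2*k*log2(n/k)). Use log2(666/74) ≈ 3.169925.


log2(n/k) = log2(666/74) ≈ 3.169925.
2*k*log2(n/k) ≈ 2*74*3.169925 = 469.1489.
m = ceil(469.1489) = 470.

470


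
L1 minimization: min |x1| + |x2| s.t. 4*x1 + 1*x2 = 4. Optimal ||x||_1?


Axis intercepts:
  x1 = 1, x2 = 0: L1 = 1
  x1 = 0, x2 = 4: L1 = 4
x* = (1, 0)
||x*||_1 = 1.

1


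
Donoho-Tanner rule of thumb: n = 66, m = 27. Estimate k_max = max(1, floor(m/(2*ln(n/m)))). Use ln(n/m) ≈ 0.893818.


n/m = 66/27 = 22/9.
ln(n/m) ≈ 0.893818.
2*ln(n/m) ≈ 1.787636.
m/(2*ln(n/m)) ≈ 27/1.787636 ≈ 15.1037.
floor = 15.
k_max = max(1, 15) = 15.

15


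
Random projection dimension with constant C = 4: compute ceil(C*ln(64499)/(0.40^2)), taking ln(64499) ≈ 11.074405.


ln(64499) ≈ 11.074405.
eps^2 = 0.40^2 = 0.16.
C*ln(N)/eps^2 ≈ 4*11.074405/0.16 ≈ 276.8601.
m = ceil(276.8601) = 277.

277


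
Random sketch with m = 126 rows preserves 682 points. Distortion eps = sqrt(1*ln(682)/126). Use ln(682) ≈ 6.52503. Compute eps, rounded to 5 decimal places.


ln(682) ≈ 6.52503.
1*ln(N)/m ≈ 1*6.52503/126 ≈ 0.05178595.
eps = sqrt(0.05178595) ≈ 0.2275653 ≈ 0.22757.

0.22757


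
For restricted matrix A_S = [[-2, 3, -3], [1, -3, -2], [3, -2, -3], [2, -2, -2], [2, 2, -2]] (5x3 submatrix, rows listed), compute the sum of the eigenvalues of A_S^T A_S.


Sum of eigenvalues of A_S^T A_S = trace(A_S^T A_S) = sum of squared column norms of A_S.
A_S^T A_S diagonal: [22, 30, 30].
trace = 22 + 30 + 30 = 82.

82


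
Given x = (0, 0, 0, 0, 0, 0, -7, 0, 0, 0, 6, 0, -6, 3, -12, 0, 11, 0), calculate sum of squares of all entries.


Non-zero entries: [(6, -7), (10, 6), (12, -6), (13, 3), (14, -12), (16, 11)]
Squares: [49, 36, 36, 9, 144, 121]
||x||_2^2 = sum = 395.

395


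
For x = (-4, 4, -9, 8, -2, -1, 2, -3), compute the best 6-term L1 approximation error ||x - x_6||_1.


Sorted |x_i| descending: [9, 8, 4, 4, 3, 2, 2, 1]
Keep top 6: [9, 8, 4, 4, 3, 2]
Tail entries: [2, 1]
L1 error = sum of tail = 3.

3


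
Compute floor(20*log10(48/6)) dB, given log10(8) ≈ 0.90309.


||x||/||e|| = 48/6 = 8.
log10(8) ≈ 0.90309.
20*log10(||x||/||e||) ≈ 20*0.90309 = 18.0618.
floor(18.0618) = 18.

18


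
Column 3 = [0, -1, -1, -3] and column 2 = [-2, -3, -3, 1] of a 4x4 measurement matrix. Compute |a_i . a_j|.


Inner product: 0*-2 + -1*-3 + -1*-3 + -3*1
Products: [0, 3, 3, -3]
Sum = 3.
|dot| = 3.

3


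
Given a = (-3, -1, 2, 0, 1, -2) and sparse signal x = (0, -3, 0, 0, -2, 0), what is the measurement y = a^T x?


Non-zero terms: ['-1*-3', '1*-2']
Products: [3, -2]
y = sum = 1.

1


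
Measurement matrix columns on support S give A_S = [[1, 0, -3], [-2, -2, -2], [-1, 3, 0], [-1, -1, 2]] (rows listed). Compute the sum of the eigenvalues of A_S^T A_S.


Sum of eigenvalues of A_S^T A_S = trace(A_S^T A_S) = sum of squared column norms of A_S.
A_S^T A_S diagonal: [7, 14, 17].
trace = 7 + 14 + 17 = 38.

38


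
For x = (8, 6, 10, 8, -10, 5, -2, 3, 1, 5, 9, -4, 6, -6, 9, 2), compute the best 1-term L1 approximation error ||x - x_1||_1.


Sorted |x_i| descending: [10, 10, 9, 9, 8, 8, 6, 6, 6, 5, 5, 4, 3, 2, 2, 1]
Keep top 1: [10]
Tail entries: [10, 9, 9, 8, 8, 6, 6, 6, 5, 5, 4, 3, 2, 2, 1]
L1 error = sum of tail = 84.

84


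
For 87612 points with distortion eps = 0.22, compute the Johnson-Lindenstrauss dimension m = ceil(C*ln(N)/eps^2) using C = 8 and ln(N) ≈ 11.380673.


ln(87612) ≈ 11.380673.
eps^2 = 0.22^2 = 0.0484.
C*ln(N)/eps^2 ≈ 8*11.380673/0.0484 ≈ 1881.103.
m = ceil(1881.103) = 1882.

1882


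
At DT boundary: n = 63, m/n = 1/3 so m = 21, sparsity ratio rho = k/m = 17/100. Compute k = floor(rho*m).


m = 1/3*63 = 21.
rho = 17/100.
rho*m = 17/100*21 = 3.57.
k = floor(3.57) = 3.

3


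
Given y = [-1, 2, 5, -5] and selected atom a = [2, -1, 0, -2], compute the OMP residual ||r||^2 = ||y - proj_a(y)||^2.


a^T a = 9.
a^T y = 6.
coeff = 6/9 = 2/3.
||r||^2 = 51.

51


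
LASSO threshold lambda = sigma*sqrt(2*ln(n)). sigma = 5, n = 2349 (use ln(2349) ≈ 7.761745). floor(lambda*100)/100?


ln(2349) ≈ 7.761745.
2*ln(n) ≈ 15.52349.
sqrt(2*ln(n)) ≈ sqrt(15.52349) ≈ 3.939986.
lambda ≈ 5*3.939986 = 19.69993.
floor(lambda*100)/100 = 19.69.

19.69


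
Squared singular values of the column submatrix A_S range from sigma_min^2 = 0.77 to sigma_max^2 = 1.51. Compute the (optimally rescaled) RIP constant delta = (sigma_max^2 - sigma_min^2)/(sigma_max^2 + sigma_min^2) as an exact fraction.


lambda_max - lambda_min = 1.51 - 0.77 = 0.74.
lambda_max + lambda_min = 1.51 + 0.77 = 2.28.
delta = 0.74/2.28 = 74/228 = 37/114.

37/114


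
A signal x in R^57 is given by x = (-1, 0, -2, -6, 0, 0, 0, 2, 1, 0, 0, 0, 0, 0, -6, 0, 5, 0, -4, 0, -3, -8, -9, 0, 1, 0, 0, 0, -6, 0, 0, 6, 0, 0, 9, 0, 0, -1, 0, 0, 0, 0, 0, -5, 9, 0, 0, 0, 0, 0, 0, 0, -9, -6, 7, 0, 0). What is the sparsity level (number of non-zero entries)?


Non-zero positions: [0, 2, 3, 7, 8, 14, 16, 18, 20, 21, 22, 24, 28, 31, 34, 37, 43, 44, 52, 53, 54].
Sparsity = 21.

21
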